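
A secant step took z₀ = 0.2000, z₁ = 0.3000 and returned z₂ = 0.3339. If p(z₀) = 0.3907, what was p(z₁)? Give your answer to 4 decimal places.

0.0989

The secant line through (0.2000, 0.3907) and (0.3000, p(z₁)) crosses zero at z₂ = 0.3339.
So (0.2000, 0.3907), (0.3000, p(z₁)), (0.3339, 0) are collinear:
p(z₁) = 0.3907 · (0.3000 − 0.3339) / (0.2000 − 0.3339) = 0.3907 · (-0.033900)/(-0.133900) = 0.098915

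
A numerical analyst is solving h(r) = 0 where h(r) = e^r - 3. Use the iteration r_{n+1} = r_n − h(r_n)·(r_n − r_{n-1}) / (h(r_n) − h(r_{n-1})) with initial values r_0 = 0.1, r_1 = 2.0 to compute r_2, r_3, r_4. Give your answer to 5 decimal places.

0.67292, 0.92715, 1.13897

h(0.1) = -1.8948291, h(2.0) = 4.3890561
r_2 = 2.0000000 − 4.3890561·(2.0000000 − 0.1000000) / (4.3890561 − (-1.8948291)) = 2.0000000 − (8.3392066)/(6.2838852) = 0.6729219
h(0.6729219) = -1.0400443
r_3 = 0.6729219 − (-1.0400443)·(0.6729219 − 2.0000000) / (-1.0400443 − 4.3890561) = 0.6729219 − (1.3802200)/(-5.4291004) = 0.9271482
h(0.9271482) = -0.4727085
r_4 = 0.9271482 − (-0.4727085)·(0.9271482 − 0.6729219) / (-0.4727085 − (-1.0400443)) = 0.9271482 − (-0.1201749)/(0.5673358) = 1.1389715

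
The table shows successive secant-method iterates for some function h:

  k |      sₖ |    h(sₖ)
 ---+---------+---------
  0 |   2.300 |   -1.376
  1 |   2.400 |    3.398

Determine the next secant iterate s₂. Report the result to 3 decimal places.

2.329

s₂ = 2.400 − 3.398·(2.400 − 2.300) / (3.398 − (-1.376))
   = 2.400 − (0.33980)/(4.77400) = 2.32882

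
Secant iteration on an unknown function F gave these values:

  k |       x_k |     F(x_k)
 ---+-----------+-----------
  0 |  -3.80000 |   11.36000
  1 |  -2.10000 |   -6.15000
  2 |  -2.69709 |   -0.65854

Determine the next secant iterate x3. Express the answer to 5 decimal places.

x3 = -2.69709 − (-0.65854)·(-2.69709 − (-2.10000)) / (-0.65854 − (-6.15000))
   = -2.69709 − (0.3932076)/(5.4914600) = -2.7686935

-2.76869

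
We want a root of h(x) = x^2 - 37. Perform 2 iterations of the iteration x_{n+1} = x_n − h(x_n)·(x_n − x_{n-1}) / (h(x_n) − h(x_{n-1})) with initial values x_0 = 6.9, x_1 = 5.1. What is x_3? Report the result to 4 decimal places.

6.0887

h(6.9) = 10.610000, h(5.1) = -10.990000
x_2 = 5.100000 − (-10.990000)·(5.100000 − 6.900000) / (-10.990000 − 10.610000) = 5.100000 − (19.782000)/(-21.600000) = 6.015833
h(6.015833) = -0.809749
x_3 = 6.015833 − (-0.809749)·(6.015833 − 5.100000) / (-0.809749 − (-10.990000)) = 6.015833 − (-0.741595)/(10.180251) = 6.088680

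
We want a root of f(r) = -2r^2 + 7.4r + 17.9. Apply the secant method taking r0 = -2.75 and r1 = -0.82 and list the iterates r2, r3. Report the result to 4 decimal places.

f(-2.75) = -17.575000, f(-0.82) = 10.487200
r2 = -0.820000 − 10.487200·(-0.820000 − (-2.750000)) / (10.487200 − (-17.575000)) = -0.820000 − (20.240296)/(28.062200) = -1.541265
f(-1.541265) = 1.743637
r3 = -1.541265 − 1.743637·(-1.541265 − (-0.820000)) / (1.743637 − 10.487200) = -1.541265 − (-1.257625)/(-8.743563) = -1.685100

-1.5413, -1.6851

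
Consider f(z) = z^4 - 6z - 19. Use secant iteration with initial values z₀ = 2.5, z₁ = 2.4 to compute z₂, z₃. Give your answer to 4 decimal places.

f(2.5) = 5.062500, f(2.4) = -0.222400
z₂ = 2.400000 − (-0.222400)·(2.400000 − 2.500000) / (-0.222400 − 5.062500) = 2.400000 − (0.022240)/(-5.284900) = 2.404208
f(2.404208) = -0.014339
z₃ = 2.404208 − (-0.014339)·(2.404208 − 2.400000) / (-0.014339 − (-0.222400)) = 2.404208 − (-0.000060)/(0.208061) = 2.404498

2.4042, 2.4045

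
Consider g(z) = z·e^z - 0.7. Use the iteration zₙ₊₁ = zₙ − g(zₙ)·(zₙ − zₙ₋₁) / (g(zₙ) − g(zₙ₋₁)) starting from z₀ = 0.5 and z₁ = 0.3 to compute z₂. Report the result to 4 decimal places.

g(0.5) = 0.124361, g(0.3) = -0.295042
z₂ = 0.300000 − (-0.295042)·(0.300000 − 0.500000) / (-0.295042 − 0.124361) = 0.300000 − (0.059008)/(-0.419403) = 0.440696

0.4407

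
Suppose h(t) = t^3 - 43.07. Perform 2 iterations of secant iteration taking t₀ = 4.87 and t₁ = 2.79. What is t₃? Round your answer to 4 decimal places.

3.5653

h(4.87) = 72.431303, h(2.79) = -21.352361
t₂ = 2.790000 − (-21.352361)·(2.790000 − 4.870000) / (-21.352361 − 72.431303) = 2.790000 − (44.412911)/(-93.783664) = 3.263568
h(3.263568) = -8.310152
t₃ = 3.263568 − (-8.310152)·(3.263568 − 2.790000) / (-8.310152 − (-21.352361)) = 3.263568 − (-3.935419)/(13.042209) = 3.565313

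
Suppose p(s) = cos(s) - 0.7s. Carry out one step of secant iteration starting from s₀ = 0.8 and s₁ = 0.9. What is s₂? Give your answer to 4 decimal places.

0.8942

p(0.8) = 0.136707, p(0.9) = -0.008390
s₂ = 0.900000 − (-0.008390)·(0.900000 − 0.800000) / (-0.008390 − 0.136707) = 0.900000 − (-0.000839)/(-0.145097) = 0.894218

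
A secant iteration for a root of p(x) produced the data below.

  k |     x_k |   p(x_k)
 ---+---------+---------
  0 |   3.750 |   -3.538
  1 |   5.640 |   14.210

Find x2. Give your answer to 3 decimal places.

x2 = 5.640 − 14.210·(5.640 − 3.750) / (14.210 − (-3.538))
   = 5.640 − (26.85690)/(17.74800) = 4.12676

4.127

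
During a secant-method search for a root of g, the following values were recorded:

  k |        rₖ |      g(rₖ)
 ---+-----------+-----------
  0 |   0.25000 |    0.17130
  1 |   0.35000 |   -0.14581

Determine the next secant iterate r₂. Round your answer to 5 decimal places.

0.30402

r₂ = 0.35000 − (-0.14581)·(0.35000 − 0.25000) / (-0.14581 − 0.17130)
   = 0.35000 − (-0.0145810)/(-0.3171100) = 0.3040191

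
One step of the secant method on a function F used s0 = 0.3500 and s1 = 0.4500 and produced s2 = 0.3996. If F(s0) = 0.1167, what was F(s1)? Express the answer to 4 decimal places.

The secant line through (0.3500, 0.1167) and (0.4500, F(s1)) crosses zero at s2 = 0.3996.
So (0.3500, 0.1167), (0.4500, F(s1)), (0.3996, 0) are collinear:
F(s1) = 0.1167 · (0.4500 − 0.3996) / (0.3500 − 0.3996) = 0.1167 · (0.050400)/(-0.049600) = -0.118582

-0.1186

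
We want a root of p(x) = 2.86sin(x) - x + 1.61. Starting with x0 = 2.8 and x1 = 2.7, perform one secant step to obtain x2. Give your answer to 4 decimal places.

2.7363

p(2.8) = -0.231934, p(2.7) = 0.132306
x2 = 2.700000 − 0.132306·(2.700000 − 2.800000) / (0.132306 − (-0.231934)) = 2.700000 − (-0.013231)/(0.364240) = 2.736324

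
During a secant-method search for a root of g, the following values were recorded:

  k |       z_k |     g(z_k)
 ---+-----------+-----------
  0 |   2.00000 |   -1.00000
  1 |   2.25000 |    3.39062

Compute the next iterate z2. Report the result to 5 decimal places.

2.05694

z2 = 2.25000 − 3.39062·(2.25000 − 2.00000) / (3.39062 − (-1.00000))
   = 2.25000 − (0.8476550)/(4.3906200) = 2.0569396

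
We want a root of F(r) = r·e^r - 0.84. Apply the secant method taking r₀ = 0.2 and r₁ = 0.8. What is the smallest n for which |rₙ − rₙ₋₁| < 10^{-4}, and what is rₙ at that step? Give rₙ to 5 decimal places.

F(0.2) = -0.5957194, F(0.8) = 0.9404327
r₂ = 0.8000000 − 0.9404327·(0.6000000)/(1.5361522) = 0.4326799;  |Δ| = 0.3673201
F(0.4326799) = -0.1730748
r₃ = 0.4326799 − (-0.1730748)·(-0.3673201)/(-1.1135075) = 0.4897732;  |Δ| = 0.0570933
F(0.4897732) = -0.0407166
r₄ = 0.4897732 − (-0.0407166)·(0.0570933)/(0.1323582) = 0.5073365;  |Δ| = 0.0175633
F(0.5073365) = 0.0026157
r₅ = 0.5073365 − 0.0026157·(0.0175633)/(0.0433323) = 0.5062763;  |Δ| = 0.0010602
F(0.5062763) = -0.0000361
r₆ = 0.5062763 − (-0.0000361)·(-0.0010602)/(-0.0026518) = 0.5062907;  |Δ| = 0.0000144
|r₆ − r₅| = 0.0000144 < 10^{-4}

n = 6, rₙ = 0.50629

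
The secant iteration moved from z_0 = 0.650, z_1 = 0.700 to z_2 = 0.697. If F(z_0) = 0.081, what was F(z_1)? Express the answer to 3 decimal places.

The secant line through (0.650, 0.081) and (0.700, F(z_1)) crosses zero at z_2 = 0.697.
So (0.650, 0.081), (0.700, F(z_1)), (0.697, 0) are collinear:
F(z_1) = 0.081 · (0.700 − 0.697) / (0.650 − 0.697) = 0.081 · (0.00300)/(-0.04700) = -0.00517

-0.005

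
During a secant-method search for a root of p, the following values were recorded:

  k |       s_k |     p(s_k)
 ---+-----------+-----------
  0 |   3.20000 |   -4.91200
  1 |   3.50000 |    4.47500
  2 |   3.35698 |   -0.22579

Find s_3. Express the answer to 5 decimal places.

3.36385

s_3 = 3.35698 − (-0.22579)·(3.35698 − 3.50000) / (-0.22579 − 4.47500)
   = 3.35698 − (0.0322925)/(-4.7007900) = 3.3638496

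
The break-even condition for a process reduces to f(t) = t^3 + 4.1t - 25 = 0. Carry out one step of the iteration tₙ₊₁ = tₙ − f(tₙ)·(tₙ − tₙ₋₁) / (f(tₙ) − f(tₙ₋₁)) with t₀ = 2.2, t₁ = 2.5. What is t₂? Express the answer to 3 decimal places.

2.458

f(2.2) = -5.33200, f(2.5) = 0.87500
t₂ = 2.50000 − 0.87500·(2.50000 − 2.20000) / (0.87500 − (-5.33200)) = 2.50000 − (0.26250)/(6.20700) = 2.45771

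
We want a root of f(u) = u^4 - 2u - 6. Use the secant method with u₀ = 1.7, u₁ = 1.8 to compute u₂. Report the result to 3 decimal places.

f(1.7) = -1.04790, f(1.8) = 0.89760
u₂ = 1.80000 − 0.89760·(1.80000 − 1.70000) / (0.89760 − (-1.04790)) = 1.80000 − (0.08976)/(1.94550) = 1.75386

1.754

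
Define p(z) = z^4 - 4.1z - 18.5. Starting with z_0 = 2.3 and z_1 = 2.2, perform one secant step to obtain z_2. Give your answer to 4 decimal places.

p(2.3) = 0.054100, p(2.2) = -4.094400
z_2 = 2.200000 − (-4.094400)·(2.200000 − 2.300000) / (-4.094400 − 0.054100) = 2.200000 − (0.409440)/(-4.148500) = 2.298696

2.2987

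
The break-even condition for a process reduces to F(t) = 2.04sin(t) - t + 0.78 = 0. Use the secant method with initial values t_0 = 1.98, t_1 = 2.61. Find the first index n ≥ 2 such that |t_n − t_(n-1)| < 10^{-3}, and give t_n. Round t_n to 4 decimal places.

F(1.98) = 0.671573, F(2.61) = -0.795910
t_2 = 2.610000 − (-0.795910)·(0.630000)/(-1.467483) = 2.268311;  |Δ| = 0.341689
F(2.268311) = 0.075229
t_3 = 2.268311 − 0.075229·(-0.341689)/(0.871139) = 2.297818;  |Δ| = 0.029507
F(2.297818) = 0.006383
t_4 = 2.297818 − 0.006383·(0.029507)/(-0.068846) = 2.300554;  |Δ| = 0.002736
F(2.300554) = -0.000068
t_5 = 2.300554 − (-0.000068)·(0.002736)/(-0.006450) = 2.300525;  |Δ| = 0.000029
|t_5 − t_4| = 0.000029 < 10^{-3}

n = 5, t_n = 2.3005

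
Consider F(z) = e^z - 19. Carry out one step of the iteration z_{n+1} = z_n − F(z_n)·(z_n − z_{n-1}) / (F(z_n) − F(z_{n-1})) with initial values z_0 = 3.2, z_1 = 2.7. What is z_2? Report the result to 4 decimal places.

2.9134

F(3.2) = 5.532530, F(2.7) = -4.120268
z_2 = 2.700000 − (-4.120268)·(2.700000 − 3.200000) / (-4.120268 − 5.532530) = 2.700000 − (2.060134)/(-9.652798) = 2.913424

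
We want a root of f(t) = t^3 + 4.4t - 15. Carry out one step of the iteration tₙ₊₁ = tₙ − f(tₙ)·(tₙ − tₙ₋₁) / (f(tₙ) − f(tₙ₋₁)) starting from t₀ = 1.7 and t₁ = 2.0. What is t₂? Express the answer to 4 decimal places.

f(1.7) = -2.607000, f(2.0) = 1.800000
t₂ = 2.000000 − 1.800000·(2.000000 − 1.700000) / (1.800000 − (-2.607000)) = 2.000000 − (0.540000)/(4.407000) = 1.877468

1.8775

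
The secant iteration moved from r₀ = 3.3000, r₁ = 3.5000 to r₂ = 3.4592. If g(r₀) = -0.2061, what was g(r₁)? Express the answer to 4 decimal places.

The secant line through (3.3000, -0.2061) and (3.5000, g(r₁)) crosses zero at r₂ = 3.4592.
So (3.3000, -0.2061), (3.5000, g(r₁)), (3.4592, 0) are collinear:
g(r₁) = -0.2061 · (3.5000 − 3.4592) / (3.3000 − 3.4592) = -0.2061 · (0.040800)/(-0.159200) = 0.052820

0.0528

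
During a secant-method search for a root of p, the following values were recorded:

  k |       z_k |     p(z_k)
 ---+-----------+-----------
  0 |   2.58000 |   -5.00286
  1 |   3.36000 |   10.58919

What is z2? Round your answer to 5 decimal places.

2.83027

z2 = 3.36000 − 10.58919·(3.36000 − 2.58000) / (10.58919 − (-5.00286))
   = 3.36000 − (8.2595682)/(15.5920500) = 2.8302705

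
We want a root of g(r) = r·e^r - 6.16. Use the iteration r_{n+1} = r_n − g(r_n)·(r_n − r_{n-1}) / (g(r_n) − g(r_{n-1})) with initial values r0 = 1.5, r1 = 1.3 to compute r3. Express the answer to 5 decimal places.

g(1.5) = 0.5625336, g(1.3) = -1.3899143
r2 = 1.3000000 − (-1.3899143)·(1.3000000 − 1.5000000) / (-1.3899143 − 0.5625336) = 1.3000000 − (0.2779829)/(-1.9524479) = 1.4423766
g(1.4423766) = -0.0576817
r3 = 1.4423766 − (-0.0576817)·(1.4423766 − 1.3000000) / (-0.0576817 − (-1.3899143)) = 1.4423766 − (-0.0082125)/(1.3322326) = 1.4485411

1.44854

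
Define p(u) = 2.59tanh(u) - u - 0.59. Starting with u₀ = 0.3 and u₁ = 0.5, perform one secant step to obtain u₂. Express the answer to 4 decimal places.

0.4118

p(0.3) = -0.135500, p(0.5) = 0.106883
u₂ = 0.500000 − 0.106883·(0.500000 − 0.300000) / (0.106883 − (-0.135500)) = 0.500000 − (0.021377)/(0.242384) = 0.411806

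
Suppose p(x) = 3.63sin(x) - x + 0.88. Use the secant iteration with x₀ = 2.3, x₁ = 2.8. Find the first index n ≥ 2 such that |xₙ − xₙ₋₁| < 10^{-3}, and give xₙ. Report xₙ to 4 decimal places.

n = 4, xₙ = 2.6365

p(2.3) = 1.286910, p(2.8) = -0.703993
x₂ = 2.800000 − (-0.703993)·(0.500000)/(-1.990903) = 2.623198;  |Δ| = 0.176802
p(2.623198) = 0.055419
x₃ = 2.623198 − 0.055419·(-0.176802)/(0.759412) = 2.636100;  |Δ| = 0.012902
p(2.636100) = 0.001686
x₄ = 2.636100 − 0.001686·(0.012902)/(-0.053733) = 2.636505;  |Δ| = 0.000405
|x₄ − x₃| = 0.000405 < 10^{-3}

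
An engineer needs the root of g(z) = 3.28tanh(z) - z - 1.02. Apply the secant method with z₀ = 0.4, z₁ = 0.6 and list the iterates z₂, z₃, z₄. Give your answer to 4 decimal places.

0.5102, 0.5021, 0.5027

g(0.4) = -0.173767, g(0.6) = 0.141523
z₂ = 0.600000 − 0.141523·(0.600000 − 0.400000) / (0.141523 − (-0.173767)) = 0.600000 − (0.028305)/(0.315290) = 0.510227
g(0.510227) = 0.011773
z₃ = 0.510227 − 0.011773·(0.510227 − 0.600000) / (0.011773 − 0.141523) = 0.510227 − (-0.001057)/(-0.129749) = 0.502081
g(0.502081) = -0.000974
z₄ = 0.502081 − (-0.000974)·(0.502081 − 0.510227) / (-0.000974 − 0.011773) = 0.502081 − (0.000008)/(-0.012747) = 0.502703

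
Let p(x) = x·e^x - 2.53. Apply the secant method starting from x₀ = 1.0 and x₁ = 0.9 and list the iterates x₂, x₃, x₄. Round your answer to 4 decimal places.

0.9627, 0.9645, 0.9644

p(1.0) = 0.188282, p(0.9) = -0.316357
x₂ = 0.900000 − (-0.316357)·(0.900000 − 1.000000) / (-0.316357 − 0.188282) = 0.900000 − (0.031636)/(-0.504639) = 0.962690
p(0.962690) = -0.008974
x₃ = 0.962690 − (-0.008974)·(0.962690 − 0.900000) / (-0.008974 − (-0.316357)) = 0.962690 − (-0.000563)/(0.307383) = 0.964520
p(0.964520) = 0.000446
x₄ = 0.964520 − 0.000446·(0.964520 − 0.962690) / (0.000446 − (-0.008974)) = 0.964520 − (0.000001)/(0.009420) = 0.964433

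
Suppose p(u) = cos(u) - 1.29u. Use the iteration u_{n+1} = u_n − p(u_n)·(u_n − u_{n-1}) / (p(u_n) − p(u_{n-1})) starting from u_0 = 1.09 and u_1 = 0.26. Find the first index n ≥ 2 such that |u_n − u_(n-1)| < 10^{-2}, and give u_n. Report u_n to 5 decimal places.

n = 4, u_n = 0.62749

p(1.09) = -0.9436146, p(0.26) = 0.6309900
u_2 = 0.2600000 − 0.6309900·(-0.8300000)/(1.5746046) = 0.5926052;  |Δ| = 0.3326052
p(0.5926052) = 0.0650277
u_3 = 0.5926052 − 0.0650277·(0.3326052)/(-0.5659623) = 0.6308207;  |Δ| = 0.0382155
p(0.6308207) = -0.0062151
u_4 = 0.6308207 − (-0.0062151)·(0.0382155)/(-0.0712428) = 0.6274869;  |Δ| = 0.0033338
|u_4 − u_3| = 0.0033338 < 10^{-2}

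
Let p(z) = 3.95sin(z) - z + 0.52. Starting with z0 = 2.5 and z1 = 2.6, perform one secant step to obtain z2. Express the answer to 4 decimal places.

2.5898

p(2.5) = 0.383965, p(2.6) = -0.043770
z2 = 2.600000 − (-0.043770)·(2.600000 − 2.500000) / (-0.043770 − 0.383965) = 2.600000 − (-0.004377)/(-0.427735) = 2.589767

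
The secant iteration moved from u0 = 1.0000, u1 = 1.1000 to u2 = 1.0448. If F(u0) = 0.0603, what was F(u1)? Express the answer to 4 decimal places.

-0.0743

The secant line through (1.0000, 0.0603) and (1.1000, F(u1)) crosses zero at u2 = 1.0448.
So (1.0000, 0.0603), (1.1000, F(u1)), (1.0448, 0) are collinear:
F(u1) = 0.0603 · (1.1000 − 1.0448) / (1.0000 − 1.0448) = 0.0603 · (0.055200)/(-0.044800) = -0.074298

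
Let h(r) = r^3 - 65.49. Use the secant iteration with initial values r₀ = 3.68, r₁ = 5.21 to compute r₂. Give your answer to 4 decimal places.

h(3.68) = -15.653968, h(5.21) = 75.930761
r₂ = 5.210000 − 75.930761·(5.210000 − 3.680000) / (75.930761 − (-15.653968)) = 5.210000 − (116.174064)/(91.584729) = 3.941513

3.9415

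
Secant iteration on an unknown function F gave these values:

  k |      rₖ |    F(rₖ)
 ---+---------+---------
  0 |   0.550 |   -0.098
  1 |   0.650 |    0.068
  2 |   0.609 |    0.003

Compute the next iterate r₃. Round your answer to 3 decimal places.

0.607

r₃ = 0.609 − 0.003·(0.609 − 0.650) / (0.003 − 0.068)
   = 0.609 − (-0.00012)/(-0.06500) = 0.60711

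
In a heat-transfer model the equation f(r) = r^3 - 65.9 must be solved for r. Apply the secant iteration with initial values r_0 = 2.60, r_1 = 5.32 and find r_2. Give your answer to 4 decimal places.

3.5883

f(2.60) = -48.324000, f(5.32) = 84.668768
r_2 = 5.320000 − 84.668768·(5.320000 − 2.600000) / (84.668768 − (-48.324000)) = 5.320000 − (230.299049)/(132.992768) = 3.588334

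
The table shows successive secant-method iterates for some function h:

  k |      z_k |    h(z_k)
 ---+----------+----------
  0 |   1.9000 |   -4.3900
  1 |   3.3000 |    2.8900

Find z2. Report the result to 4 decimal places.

z2 = 3.3000 − 2.8900·(3.3000 − 1.9000) / (2.8900 − (-4.3900))
   = 3.3000 − (4.046000)/(7.280000) = 2.744231

2.7442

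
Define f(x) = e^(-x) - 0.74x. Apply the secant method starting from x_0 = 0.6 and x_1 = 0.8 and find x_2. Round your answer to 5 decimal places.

f(0.6) = 0.1048116, f(0.8) = -0.1426710
x_2 = 0.8000000 − (-0.1426710)·(0.8000000 − 0.6000000) / (-0.1426710 − 0.1048116) = 0.8000000 − (-0.0285342)/(-0.2474827) = 0.6847022

0.68470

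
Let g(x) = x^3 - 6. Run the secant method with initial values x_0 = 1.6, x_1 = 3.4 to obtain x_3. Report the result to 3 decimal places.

1.752

g(1.6) = -1.90400, g(3.4) = 33.30400
x_2 = 3.40000 − 33.30400·(3.40000 − 1.60000) / (33.30400 − (-1.90400)) = 3.40000 − (59.94720)/(35.20800) = 1.69734
g(1.69734) = -1.11001
x_3 = 1.69734 − (-1.11001)·(1.69734 − 3.40000) / (-1.11001 − 33.30400) = 1.69734 − (1.88997)/(-34.41401) = 1.75226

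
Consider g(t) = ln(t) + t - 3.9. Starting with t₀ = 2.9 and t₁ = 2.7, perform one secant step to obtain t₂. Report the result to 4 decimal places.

g(2.9) = 0.064711, g(2.7) = -0.206748
t₂ = 2.700000 − (-0.206748)·(2.700000 − 2.900000) / (-0.206748 − 0.064711) = 2.700000 − (0.041350)/(-0.271459) = 2.852324

2.8523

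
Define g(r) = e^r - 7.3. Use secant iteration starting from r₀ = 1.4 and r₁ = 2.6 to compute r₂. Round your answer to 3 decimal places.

1.814

g(1.4) = -3.24480, g(2.6) = 6.16374
r₂ = 2.60000 − 6.16374·(2.60000 − 1.40000) / (6.16374 − (-3.24480)) = 2.60000 − (7.39649)/(9.40854) = 1.81385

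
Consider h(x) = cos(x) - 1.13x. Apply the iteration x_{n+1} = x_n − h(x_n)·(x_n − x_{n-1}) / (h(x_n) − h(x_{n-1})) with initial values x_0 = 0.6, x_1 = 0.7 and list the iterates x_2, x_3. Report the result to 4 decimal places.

h(0.6) = 0.147336, h(0.7) = -0.026158
x_2 = 0.700000 − (-0.026158)·(0.700000 − 0.600000) / (-0.026158 − 0.147336) = 0.700000 − (-0.002616)/(-0.173493) = 0.684923
h(0.684923) = 0.000505
x_3 = 0.684923 − 0.000505·(0.684923 − 0.700000) / (0.000505 − (-0.026158)) = 0.684923 − (-0.000008)/(0.026663) = 0.685208

0.6849, 0.6852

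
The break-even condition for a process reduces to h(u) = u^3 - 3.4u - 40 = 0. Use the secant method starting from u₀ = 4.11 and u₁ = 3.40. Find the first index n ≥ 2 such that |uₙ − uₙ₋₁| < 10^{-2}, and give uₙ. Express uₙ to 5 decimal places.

n = 4, uₙ = 3.75036

h(4.11) = 15.4525310, h(3.40) = -12.2560000
u₂ = 3.4000000 − (-12.2560000)·(-0.7100000)/(-27.7085310) = 3.7140462;  |Δ| = 0.3140462
h(3.7140462) = -1.3956853
u₃ = 3.7140462 − (-1.3956853)·(0.3140462)/(10.8603147) = 3.7544051;  |Δ| = 0.0403588
h(3.7544051) = 0.1554556
u₄ = 3.7544051 − 0.1554556·(0.0403588)/(1.5511409) = 3.7503603;  |Δ| = 0.0040448
|u₄ − u₃| = 0.0040448 < 10^{-2}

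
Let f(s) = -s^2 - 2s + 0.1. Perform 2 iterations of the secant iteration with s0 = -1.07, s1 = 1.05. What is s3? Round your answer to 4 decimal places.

-0.1748

f(-1.07) = 1.095100, f(1.05) = -3.102500
s2 = 1.050000 − (-3.102500)·(1.050000 − (-1.070000)) / (-3.102500 − 1.095100) = 1.050000 − (-6.577300)/(-4.197600) = -0.516919
f(-0.516919) = 0.866633
s3 = -0.516919 − 0.866633·(-0.516919 − 1.050000) / (0.866633 − (-3.102500)) = -0.516919 − (-1.357944)/(3.969133) = -0.174793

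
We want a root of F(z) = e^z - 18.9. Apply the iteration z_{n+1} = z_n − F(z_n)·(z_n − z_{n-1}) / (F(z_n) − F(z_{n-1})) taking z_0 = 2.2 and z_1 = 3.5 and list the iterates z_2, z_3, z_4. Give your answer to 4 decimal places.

2.7329, 2.8852, 2.9450

F(2.2) = -9.874987, F(3.5) = 14.215452
z_2 = 3.500000 − 14.215452·(3.500000 − 2.200000) / (14.215452 − (-9.874987)) = 3.500000 − (18.480088)/(24.090438) = 2.732887
F(2.732887) = -3.522782
z_3 = 2.732887 − (-3.522782)·(2.732887 − 3.500000) / (-3.522782 − 14.215452) = 2.732887 − (2.702372)/(-17.738234) = 2.885234
F(2.885234) = -0.992236
z_4 = 2.885234 − (-0.992236)·(2.885234 − 2.732887) / (-0.992236 − (-3.522782)) = 2.885234 − (-0.151165)/(2.530546) = 2.944970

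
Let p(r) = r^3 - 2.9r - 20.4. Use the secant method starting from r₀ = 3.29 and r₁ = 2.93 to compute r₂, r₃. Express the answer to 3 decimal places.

p(3.29) = 5.67029, p(2.93) = -3.74324
r₂ = 2.93000 − (-3.74324)·(2.93000 − 3.29000) / (-3.74324 − 5.67029) = 2.93000 − (1.34757)/(-9.41353) = 3.07315
p(3.07315) = -0.28848
r₃ = 3.07315 − (-0.28848)·(3.07315 − 2.93000) / (-0.28848 − (-3.74324)) = 3.07315 − (-0.04130)/(3.45476) = 3.08511

3.073, 3.085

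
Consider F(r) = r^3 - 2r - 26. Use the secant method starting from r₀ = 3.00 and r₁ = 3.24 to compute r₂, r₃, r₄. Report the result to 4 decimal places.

3.1837, 3.1871, 3.1871

F(3.00) = -5.000000, F(3.24) = 1.532224
r₂ = 3.240000 − 1.532224·(3.240000 − 3.000000) / (1.532224 − (-5.000000)) = 3.240000 − (0.367734)/(6.532224) = 3.183705
F(3.183705) = -0.097457
r₃ = 3.183705 − (-0.097457)·(3.183705 − 3.240000) / (-0.097457 − 1.532224) = 3.183705 − (0.005486)/(-1.629681) = 3.187071
F(3.187071) = -0.001713
r₄ = 3.187071 − (-0.001713)·(3.187071 − 3.183705) / (-0.001713 − (-0.097457)) = 3.187071 − (-0.000006)/(0.095745) = 3.187131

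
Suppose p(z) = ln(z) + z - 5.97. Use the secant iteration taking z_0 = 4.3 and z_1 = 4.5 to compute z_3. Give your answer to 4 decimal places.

p(4.3) = -0.211385, p(4.5) = 0.034077
z_2 = 4.500000 − 0.034077·(4.500000 − 4.300000) / (0.034077 − (-0.211385)) = 4.500000 − (0.006815)/(0.245462) = 4.472234
p(4.472234) = 0.000122
z_3 = 4.472234 − 0.000122·(4.472234 − 4.500000) / (0.000122 − 0.034077) = 4.472234 − (-0.000003)/(-0.033955) = 4.472134

4.4721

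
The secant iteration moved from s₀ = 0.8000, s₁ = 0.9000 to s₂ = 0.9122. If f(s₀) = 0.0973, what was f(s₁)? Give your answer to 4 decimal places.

0.0106

The secant line through (0.8000, 0.0973) and (0.9000, f(s₁)) crosses zero at s₂ = 0.9122.
So (0.8000, 0.0973), (0.9000, f(s₁)), (0.9122, 0) are collinear:
f(s₁) = 0.0973 · (0.9000 − 0.9122) / (0.8000 − 0.9122) = 0.0973 · (-0.012200)/(-0.112200) = 0.010580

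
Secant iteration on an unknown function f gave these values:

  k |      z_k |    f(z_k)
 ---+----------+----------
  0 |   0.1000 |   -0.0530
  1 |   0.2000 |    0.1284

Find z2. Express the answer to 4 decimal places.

0.1292

z2 = 0.2000 − 0.1284·(0.2000 − 0.1000) / (0.1284 − (-0.0530))
   = 0.2000 − (0.012840)/(0.181400) = 0.129217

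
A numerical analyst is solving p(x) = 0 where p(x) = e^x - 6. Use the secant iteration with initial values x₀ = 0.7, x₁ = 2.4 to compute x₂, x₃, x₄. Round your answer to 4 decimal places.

p(0.7) = -3.986247, p(2.4) = 5.023176
x₂ = 2.400000 − 5.023176·(2.400000 − 0.700000) / (5.023176 − (-3.986247)) = 2.400000 − (8.539400)/(9.009424) = 1.452170
p(1.452170) = -1.727623
x₃ = 1.452170 − (-1.727623)·(1.452170 − 2.400000) / (-1.727623 − 5.023176) = 1.452170 − (1.637493)/(-6.750800) = 1.694733
p(1.694733) = -0.554808
x₄ = 1.694733 − (-0.554808)·(1.694733 − 1.452170) / (-0.554808 − (-1.727623)) = 1.694733 − (-0.134576)/(1.172816) = 1.809479

1.4522, 1.6947, 1.8095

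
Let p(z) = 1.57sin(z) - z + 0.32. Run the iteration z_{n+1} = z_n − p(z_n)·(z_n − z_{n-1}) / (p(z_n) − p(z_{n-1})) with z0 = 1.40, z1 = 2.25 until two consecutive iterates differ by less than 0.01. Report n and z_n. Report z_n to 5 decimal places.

p(1.40) = 0.4671561, p(2.25) = -0.7084251
z2 = 2.2500000 − (-0.7084251)·(0.8500000)/(-1.1755812) = 1.7377756;  |Δ| = 0.5122244
p(1.7377756) = 0.1303877
z3 = 1.7377756 − 0.1303877·(-0.5122244)/(0.8388128) = 1.8173974;  |Δ| = 0.0796218
p(1.8173974) = 0.0251065
z4 = 1.8173974 − 0.0251065·(0.0796218)/(-0.1052812) = 1.8363849;  |Δ| = 0.0189875
p(1.8363849) = -0.0014320
z5 = 1.8363849 − (-0.0014320)·(0.0189875)/(-0.0265385) = 1.8353604;  |Δ| = 0.0010245
|z5 − z4| = 0.0010245 < 0.01

n = 5, z_n = 1.83536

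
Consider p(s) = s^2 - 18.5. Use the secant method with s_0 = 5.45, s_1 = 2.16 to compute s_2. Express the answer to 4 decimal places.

3.9779

p(5.45) = 11.202500, p(2.16) = -13.834400
s_2 = 2.160000 − (-13.834400)·(2.160000 − 5.450000) / (-13.834400 − 11.202500) = 2.160000 − (45.515176)/(-25.036900) = 3.977924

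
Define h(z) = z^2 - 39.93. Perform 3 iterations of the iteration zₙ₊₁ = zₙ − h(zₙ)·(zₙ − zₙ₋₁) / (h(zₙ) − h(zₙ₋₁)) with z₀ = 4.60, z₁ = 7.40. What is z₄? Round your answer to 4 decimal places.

h(4.60) = -18.770000, h(7.40) = 14.830000
z₂ = 7.400000 − 14.830000·(7.400000 − 4.600000) / (14.830000 − (-18.770000)) = 7.400000 − (41.524000)/(33.600000) = 6.164167
h(6.164167) = -1.933049
z₃ = 6.164167 − (-1.933049)·(6.164167 − 7.400000) / (-1.933049 − 14.830000) = 6.164167 − (2.388927)/(-16.763049) = 6.306678
h(6.306678) = -0.155811
z₄ = 6.306678 − (-0.155811)·(6.306678 − 6.164167) / (-0.155811 − (-1.933049)) = 6.306678 − (-0.022205)/(1.777238) = 6.319172

6.3192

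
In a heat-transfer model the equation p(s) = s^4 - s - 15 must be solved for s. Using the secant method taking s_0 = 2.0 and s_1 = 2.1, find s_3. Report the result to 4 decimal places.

2.0314

p(2.0) = -1.000000, p(2.1) = 2.348100
s_2 = 2.100000 − 2.348100·(2.100000 − 2.000000) / (2.348100 − (-1.000000)) = 2.100000 − (0.234810)/(3.348100) = 2.029868
p(2.029868) = -0.052478
s_3 = 2.029868 − (-0.052478)·(2.029868 − 2.100000) / (-0.052478 − 2.348100) = 2.029868 − (0.003680)/(-2.400578) = 2.031401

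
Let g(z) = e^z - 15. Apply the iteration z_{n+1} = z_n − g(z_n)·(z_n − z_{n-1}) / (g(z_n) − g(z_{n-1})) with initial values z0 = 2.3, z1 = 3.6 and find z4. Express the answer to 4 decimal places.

g(2.3) = -5.025818, g(3.6) = 21.598234
z2 = 3.600000 − 21.598234·(3.600000 − 2.300000) / (21.598234 − (-5.025818)) = 3.600000 − (28.077705)/(26.624052) = 2.545401
g(2.545401) = -2.251664
z3 = 2.545401 − (-2.251664)·(2.545401 − 3.600000) / (-2.251664 − 21.598234) = 2.545401 − (2.374603)/(-23.849898) = 2.644965
g(2.644965) = -0.917044
z4 = 2.644965 − (-0.917044)·(2.644965 − 2.545401) / (-0.917044 − (-2.251664)) = 2.644965 − (-0.091305)/(1.334620) = 2.713378

2.7134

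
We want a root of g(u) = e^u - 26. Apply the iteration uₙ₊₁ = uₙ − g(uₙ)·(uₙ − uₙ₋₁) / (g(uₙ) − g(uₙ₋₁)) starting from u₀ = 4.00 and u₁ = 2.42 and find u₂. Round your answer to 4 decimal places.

g(4.00) = 28.598150, g(2.42) = -14.754141
u₂ = 2.420000 − (-14.754141)·(2.420000 − 4.000000) / (-14.754141 − 28.598150) = 2.420000 − (23.311542)/(-43.352291) = 2.957723

2.9577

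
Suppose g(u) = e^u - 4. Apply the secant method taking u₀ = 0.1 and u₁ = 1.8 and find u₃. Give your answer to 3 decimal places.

g(0.1) = -2.89483, g(1.8) = 2.04965
u₂ = 1.80000 − 2.04965·(1.80000 − 0.10000) / (2.04965 − (-2.89483)) = 1.80000 − (3.48440)/(4.94448) = 1.09529
g(1.09529) = -1.00994
u₃ = 1.09529 − (-1.00994)·(1.09529 − 1.80000) / (-1.00994 − 2.04965) = 1.09529 − (0.71171)/(-3.05958) = 1.32791

1.328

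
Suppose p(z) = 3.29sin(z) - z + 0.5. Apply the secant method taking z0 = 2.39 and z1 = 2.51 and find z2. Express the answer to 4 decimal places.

p(2.39) = 0.356423, p(2.51) = -0.067482
z2 = 2.510000 − (-0.067482)·(2.510000 − 2.390000) / (-0.067482 − 0.356423) = 2.510000 − (-0.008098)/(-0.423905) = 2.490897

2.4909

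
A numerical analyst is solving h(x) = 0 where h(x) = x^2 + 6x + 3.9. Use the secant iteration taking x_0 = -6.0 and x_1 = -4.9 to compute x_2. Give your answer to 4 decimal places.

-5.2041

h(-6.0) = 3.900000, h(-4.9) = -1.490000
x_2 = -4.900000 − (-1.490000)·(-4.900000 − (-6.000000)) / (-1.490000 − 3.900000) = -4.900000 − (-1.639000)/(-5.390000) = -5.204082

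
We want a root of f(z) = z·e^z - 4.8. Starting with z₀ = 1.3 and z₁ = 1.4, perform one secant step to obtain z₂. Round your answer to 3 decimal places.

1.303

f(1.3) = -0.02991, f(1.4) = 0.87728
z₂ = 1.40000 − 0.87728·(1.40000 − 1.30000) / (0.87728 − (-0.02991)) = 1.40000 − (0.08773)/(0.90719) = 1.30330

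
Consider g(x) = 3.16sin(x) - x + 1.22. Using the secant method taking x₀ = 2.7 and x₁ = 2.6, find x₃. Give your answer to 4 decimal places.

g(2.7) = -0.129480, g(2.6) = 0.248984
x₂ = 2.600000 − 0.248984·(2.600000 − 2.700000) / (0.248984 − (-0.129480)) = 2.600000 − (-0.024898)/(0.378464) = 2.665788
g(2.665788) = 0.001662
x₃ = 2.665788 − 0.001662·(2.665788 − 2.600000) / (0.001662 − 0.248984) = 2.665788 − (0.000109)/(-0.247323) = 2.666230

2.6662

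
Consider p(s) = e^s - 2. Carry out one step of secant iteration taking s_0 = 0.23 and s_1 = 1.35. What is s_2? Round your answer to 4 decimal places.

p(0.23) = -0.741400, p(1.35) = 1.857426
s_2 = 1.350000 − 1.857426·(1.350000 − 0.230000) / (1.857426 − (-0.741400)) = 1.350000 − (2.080317)/(2.598826) = 0.549517

0.5495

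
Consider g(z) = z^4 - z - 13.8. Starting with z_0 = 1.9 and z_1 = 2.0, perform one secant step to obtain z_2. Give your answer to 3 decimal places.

g(1.9) = -2.66790, g(2.0) = 0.20000
z_2 = 2.00000 − 0.20000·(2.00000 − 1.90000) / (0.20000 − (-2.66790)) = 2.00000 − (0.02000)/(2.86790) = 1.99303

1.993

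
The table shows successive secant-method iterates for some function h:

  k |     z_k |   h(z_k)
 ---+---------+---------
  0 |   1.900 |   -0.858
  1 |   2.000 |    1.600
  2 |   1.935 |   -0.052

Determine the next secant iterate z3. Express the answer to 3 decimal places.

1.937

z3 = 1.935 − (-0.052)·(1.935 − 2.000) / (-0.052 − 1.600)
   = 1.935 − (0.00338)/(-1.65200) = 1.93705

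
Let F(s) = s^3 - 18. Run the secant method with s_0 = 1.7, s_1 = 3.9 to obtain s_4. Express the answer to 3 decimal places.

F(1.7) = -13.08700, F(3.9) = 41.31900
s_2 = 3.90000 − 41.31900·(3.90000 − 1.70000) / (41.31900 − (-13.08700)) = 3.90000 − (90.90180)/(54.40600) = 2.22920
F(2.22920) = -6.92243
s_3 = 2.22920 − (-6.92243)·(2.22920 − 3.90000) / (-6.92243 − 41.31900) = 2.22920 − (11.56603)/(-48.24143) = 2.46895
F(2.46895) = -2.95002
s_4 = 2.46895 − (-2.95002)·(2.46895 − 2.22920) / (-2.95002 − (-6.92243)) = 2.46895 − (-0.70728)/(3.97242) = 2.64699

2.647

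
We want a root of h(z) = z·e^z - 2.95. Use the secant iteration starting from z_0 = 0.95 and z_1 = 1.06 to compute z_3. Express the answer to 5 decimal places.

h(0.95) = -0.4935758, h(1.06) = 0.1095532
z_2 = 1.0600000 − 0.1095532·(1.0600000 − 0.9500000) / (0.1095532 − (-0.4935758)) = 1.0600000 − (0.0120509)/(0.6031291) = 1.0400194
h(1.0400194) = -0.0075021
z_3 = 1.0400194 − (-0.0075021)·(1.0400194 − 1.0600000) / (-0.0075021 − 0.1095532) = 1.0400194 − (0.0001499)/(-0.1170554) = 1.0413000

1.04130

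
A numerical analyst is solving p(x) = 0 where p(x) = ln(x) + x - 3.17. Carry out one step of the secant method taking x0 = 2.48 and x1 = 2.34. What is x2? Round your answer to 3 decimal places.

p(2.48) = 0.21826, p(2.34) = 0.02015
x2 = 2.34000 − 0.02015·(2.34000 − 2.48000) / (0.02015 − 0.21826) = 2.34000 − (-0.00282)/(-0.19811) = 2.32576

2.326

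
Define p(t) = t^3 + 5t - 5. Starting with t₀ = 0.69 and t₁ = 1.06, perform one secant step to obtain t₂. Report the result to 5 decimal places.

0.85662

p(0.69) = -1.2214910, p(1.06) = 1.4910160
t₂ = 1.0600000 − 1.4910160·(1.0600000 − 0.6900000) / (1.4910160 − (-1.2214910)) = 1.0600000 − (0.5516759)/(2.7125070) = 0.8566177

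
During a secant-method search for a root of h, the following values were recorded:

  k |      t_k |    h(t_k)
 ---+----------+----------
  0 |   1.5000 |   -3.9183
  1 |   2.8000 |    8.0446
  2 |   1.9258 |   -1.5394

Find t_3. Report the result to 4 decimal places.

t_3 = 1.9258 − (-1.5394)·(1.9258 − 2.8000) / (-1.5394 − 8.0446)
   = 1.9258 − (1.345743)/(-9.584000) = 2.066216

2.0662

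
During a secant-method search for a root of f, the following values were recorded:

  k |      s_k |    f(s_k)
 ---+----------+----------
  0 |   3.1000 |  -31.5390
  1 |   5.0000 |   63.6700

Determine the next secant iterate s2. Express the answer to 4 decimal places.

3.7294

s2 = 5.0000 − 63.6700·(5.0000 − 3.1000) / (63.6700 − (-31.5390))
   = 5.0000 − (120.973000)/(95.209000) = 3.729395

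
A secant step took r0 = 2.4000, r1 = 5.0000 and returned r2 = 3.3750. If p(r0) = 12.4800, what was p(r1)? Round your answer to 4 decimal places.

-20.8000

The secant line through (2.4000, 12.4800) and (5.0000, p(r1)) crosses zero at r2 = 3.3750.
So (2.4000, 12.4800), (5.0000, p(r1)), (3.3750, 0) are collinear:
p(r1) = 12.4800 · (5.0000 − 3.3750) / (2.4000 − 3.3750) = 12.4800 · (1.625000)/(-0.975000) = -20.800000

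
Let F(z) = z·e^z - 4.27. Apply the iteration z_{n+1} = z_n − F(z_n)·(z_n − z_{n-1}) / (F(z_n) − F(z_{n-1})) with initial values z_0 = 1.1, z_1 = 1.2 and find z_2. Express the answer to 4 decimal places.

F(1.1) = -0.965417, F(1.2) = -0.285860
z_2 = 1.200000 − (-0.285860)·(1.200000 − 1.100000) / (-0.285860 − (-0.965417)) = 1.200000 − (-0.028586)/(0.679558) = 1.242066

1.2421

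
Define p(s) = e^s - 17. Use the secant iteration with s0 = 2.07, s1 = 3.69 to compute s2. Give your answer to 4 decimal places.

2.5277

p(2.07) = -9.075177, p(3.69) = 23.044847
s2 = 3.690000 − 23.044847·(3.690000 − 2.070000) / (23.044847 − (-9.075177)) = 3.690000 − (37.332652)/(32.120024) = 2.527714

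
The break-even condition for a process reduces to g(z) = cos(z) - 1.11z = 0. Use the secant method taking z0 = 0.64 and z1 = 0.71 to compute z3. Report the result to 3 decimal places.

0.693

g(0.64) = 0.09170, g(0.71) = -0.02974
z2 = 0.71000 − (-0.02974)·(0.71000 − 0.64000) / (-0.02974 − 0.09170) = 0.71000 − (-0.00208)/(-0.12143) = 0.69286
g(0.69286) = 0.00035
z3 = 0.69286 − 0.00035·(0.69286 − 0.71000) / (0.00035 − (-0.02974)) = 0.69286 − (-0.00001)/(0.03009) = 0.69306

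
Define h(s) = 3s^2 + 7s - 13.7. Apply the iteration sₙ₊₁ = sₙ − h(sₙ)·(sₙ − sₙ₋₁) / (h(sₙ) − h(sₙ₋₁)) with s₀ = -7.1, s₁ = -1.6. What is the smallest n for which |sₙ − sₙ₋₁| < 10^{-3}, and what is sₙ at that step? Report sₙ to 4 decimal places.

h(-7.1) = 87.830000, h(-1.6) = -17.220000
s₂ = -1.600000 − (-17.220000)·(5.500000)/(-105.050000) = -2.501571;  |Δ| = 0.901571
h(-2.501571) = -12.437427
s₃ = -2.501571 − (-12.437427)·(-0.901571)/(4.782573) = -4.846171;  |Δ| = 2.344600
h(-4.846171) = 22.832913
s₄ = -4.846171 − 22.832913·(-2.344600)/(35.270340) = -3.328350;  |Δ| = 1.517820
h(-3.328350) = -3.764708
s₅ = -3.328350 − (-3.764708)·(1.517820)/(-26.597621) = -3.543187;  |Δ| = 0.214837
h(-3.543187) = -0.839787
s₆ = -3.543187 − (-0.839787)·(-0.214837)/(2.924921) = -3.604870;  |Δ| = 0.061683
h(-3.604870) = 0.051170
s₇ = -3.604870 − 0.051170·(-0.061683)/(0.890956) = -3.601327;  |Δ| = 0.003543
h(-3.601327) = -0.000618
s₈ = -3.601327 − (-0.000618)·(0.003543)/(-0.051787) = -3.601369;  |Δ| = 0.000042
|s₈ − s₇| = 0.000042 < 10^{-3}

n = 8, sₙ = -3.6014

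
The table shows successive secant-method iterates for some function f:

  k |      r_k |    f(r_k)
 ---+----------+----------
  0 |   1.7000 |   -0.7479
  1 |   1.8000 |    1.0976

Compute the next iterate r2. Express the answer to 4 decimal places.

1.7405

r2 = 1.8000 − 1.0976·(1.8000 − 1.7000) / (1.0976 − (-0.7479))
   = 1.8000 − (0.109760)/(1.845500) = 1.740526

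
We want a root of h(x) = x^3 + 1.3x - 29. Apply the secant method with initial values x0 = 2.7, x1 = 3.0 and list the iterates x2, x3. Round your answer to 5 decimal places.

h(2.7) = -5.8070000, h(3.0) = 1.9000000
x2 = 3.0000000 − 1.9000000·(3.0000000 − 2.7000000) / (1.9000000 − (-5.8070000)) = 3.0000000 − (0.5700000)/(7.7070000) = 2.9260413
h(2.9260413) = -0.1442078
x3 = 2.9260413 − (-0.1442078)·(2.9260413 − 3.0000000) / (-0.1442078 − 1.9000000) = 2.9260413 − (0.0106654)/(-2.0442078) = 2.9312587

2.92604, 2.93126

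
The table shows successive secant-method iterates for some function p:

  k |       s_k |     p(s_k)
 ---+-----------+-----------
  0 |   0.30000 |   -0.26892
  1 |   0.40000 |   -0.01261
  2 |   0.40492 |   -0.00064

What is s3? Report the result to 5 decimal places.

s3 = 0.40492 − (-0.00064)·(0.40492 − 0.40000) / (-0.00064 − (-0.01261))
   = 0.40492 − (-0.0000031)/(0.0119700) = 0.4051831

0.40518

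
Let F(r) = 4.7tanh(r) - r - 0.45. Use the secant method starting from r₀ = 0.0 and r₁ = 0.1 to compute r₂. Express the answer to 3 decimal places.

0.122

F(0.0) = -0.45000, F(0.1) = -0.08156
r₂ = 0.10000 − (-0.08156)·(0.10000 − 0.00000) / (-0.08156 − (-0.45000)) = 0.10000 − (-0.00816)/(0.36844) = 0.12214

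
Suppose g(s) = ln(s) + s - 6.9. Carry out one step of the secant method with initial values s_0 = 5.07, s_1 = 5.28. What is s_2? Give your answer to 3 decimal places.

5.243

g(5.07) = -0.20666, g(5.28) = 0.04393
s_2 = 5.28000 − 0.04393·(5.28000 − 5.07000) / (0.04393 − (-0.20666)) = 5.28000 − (0.00922)/(0.25059) = 5.24319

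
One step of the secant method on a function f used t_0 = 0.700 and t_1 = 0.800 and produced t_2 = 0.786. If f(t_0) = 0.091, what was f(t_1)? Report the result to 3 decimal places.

The secant line through (0.700, 0.091) and (0.800, f(t_1)) crosses zero at t_2 = 0.786.
So (0.700, 0.091), (0.800, f(t_1)), (0.786, 0) are collinear:
f(t_1) = 0.091 · (0.800 − 0.786) / (0.700 − 0.786) = 0.091 · (0.01400)/(-0.08600) = -0.01481

-0.015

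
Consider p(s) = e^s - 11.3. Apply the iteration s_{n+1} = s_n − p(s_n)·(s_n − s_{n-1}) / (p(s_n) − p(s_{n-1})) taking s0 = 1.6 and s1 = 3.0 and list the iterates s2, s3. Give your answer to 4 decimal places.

2.1872, 2.3610

p(1.6) = -6.346968, p(3.0) = 8.785537
s2 = 3.000000 − 8.785537·(3.000000 − 1.600000) / (8.785537 − (-6.346968)) = 3.000000 − (12.299752)/(15.132504) = 2.187197
p(2.187197) = -2.389801
s3 = 2.187197 − (-2.389801)·(2.187197 − 3.000000) / (-2.389801 − 8.785537) = 2.187197 − (1.942439)/(-11.175338) = 2.361011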